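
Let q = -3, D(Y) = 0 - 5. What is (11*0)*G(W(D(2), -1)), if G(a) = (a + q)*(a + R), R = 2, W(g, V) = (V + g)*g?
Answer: 0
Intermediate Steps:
D(Y) = -5
W(g, V) = g*(V + g)
G(a) = (-3 + a)*(2 + a) (G(a) = (a - 3)*(a + 2) = (-3 + a)*(2 + a))
(11*0)*G(W(D(2), -1)) = (11*0)*(-6 + (-5*(-1 - 5))² - (-5)*(-1 - 5)) = 0*(-6 + (-5*(-6))² - (-5)*(-6)) = 0*(-6 + 30² - 1*30) = 0*(-6 + 900 - 30) = 0*864 = 0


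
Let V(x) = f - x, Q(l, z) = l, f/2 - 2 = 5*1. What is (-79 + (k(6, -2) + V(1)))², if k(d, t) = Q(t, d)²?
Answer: 3844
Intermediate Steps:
f = 14 (f = 4 + 2*(5*1) = 4 + 2*5 = 4 + 10 = 14)
k(d, t) = t²
V(x) = 14 - x
(-79 + (k(6, -2) + V(1)))² = (-79 + ((-2)² + (14 - 1*1)))² = (-79 + (4 + (14 - 1)))² = (-79 + (4 + 13))² = (-79 + 17)² = (-62)² = 3844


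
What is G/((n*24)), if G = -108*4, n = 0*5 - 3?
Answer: 6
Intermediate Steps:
n = -3 (n = 0 - 3 = -3)
G = -432 (G = -54*8 = -432)
G/((n*24)) = -432/((-3*24)) = -432/(-72) = -432*(-1/72) = 6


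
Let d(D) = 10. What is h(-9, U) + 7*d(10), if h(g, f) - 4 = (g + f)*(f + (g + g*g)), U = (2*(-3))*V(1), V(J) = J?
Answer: -916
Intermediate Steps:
U = -6 (U = (2*(-3))*1 = -6*1 = -6)
h(g, f) = 4 + (f + g)*(f + g + g**2) (h(g, f) = 4 + (g + f)*(f + (g + g*g)) = 4 + (f + g)*(f + (g + g**2)) = 4 + (f + g)*(f + g + g**2))
h(-9, U) + 7*d(10) = (4 + (-6)**2 + (-9)**2 + (-9)**3 - 6*(-9)**2 + 2*(-6)*(-9)) + 7*10 = (4 + 36 + 81 - 729 - 6*81 + 108) + 70 = (4 + 36 + 81 - 729 - 486 + 108) + 70 = -986 + 70 = -916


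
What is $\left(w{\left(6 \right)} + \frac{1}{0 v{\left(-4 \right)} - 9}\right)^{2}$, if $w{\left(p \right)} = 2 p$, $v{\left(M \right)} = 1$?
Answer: $\frac{11449}{81} \approx 141.35$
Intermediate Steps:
$\left(w{\left(6 \right)} + \frac{1}{0 v{\left(-4 \right)} - 9}\right)^{2} = \left(2 \cdot 6 + \frac{1}{0 \cdot 1 - 9}\right)^{2} = \left(12 + \frac{1}{0 - 9}\right)^{2} = \left(12 + \frac{1}{-9}\right)^{2} = \left(12 - \frac{1}{9}\right)^{2} = \left(\frac{107}{9}\right)^{2} = \frac{11449}{81}$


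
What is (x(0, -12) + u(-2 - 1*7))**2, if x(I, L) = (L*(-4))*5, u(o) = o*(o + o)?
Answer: 161604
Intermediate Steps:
u(o) = 2*o**2 (u(o) = o*(2*o) = 2*o**2)
x(I, L) = -20*L (x(I, L) = -4*L*5 = -20*L)
(x(0, -12) + u(-2 - 1*7))**2 = (-20*(-12) + 2*(-2 - 1*7)**2)**2 = (240 + 2*(-2 - 7)**2)**2 = (240 + 2*(-9)**2)**2 = (240 + 2*81)**2 = (240 + 162)**2 = 402**2 = 161604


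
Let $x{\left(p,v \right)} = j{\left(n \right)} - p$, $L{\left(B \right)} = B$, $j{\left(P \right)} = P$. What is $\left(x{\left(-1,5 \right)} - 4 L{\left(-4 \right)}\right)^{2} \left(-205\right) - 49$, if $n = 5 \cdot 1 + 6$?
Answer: $-160769$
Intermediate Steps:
$n = 11$ ($n = 5 + 6 = 11$)
$x{\left(p,v \right)} = 11 - p$
$\left(x{\left(-1,5 \right)} - 4 L{\left(-4 \right)}\right)^{2} \left(-205\right) - 49 = \left(\left(11 - -1\right) - -16\right)^{2} \left(-205\right) - 49 = \left(\left(11 + 1\right) + 16\right)^{2} \left(-205\right) - 49 = \left(12 + 16\right)^{2} \left(-205\right) - 49 = 28^{2} \left(-205\right) - 49 = 784 \left(-205\right) - 49 = -160720 - 49 = -160769$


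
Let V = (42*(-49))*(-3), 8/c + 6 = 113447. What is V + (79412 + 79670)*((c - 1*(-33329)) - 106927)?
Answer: -1328179803023486/113441 ≈ -1.1708e+10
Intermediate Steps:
c = 8/113441 (c = 8/(-6 + 113447) = 8/113441 ≈ 7.0521e-5)
V = 6174 (V = -2058*(-3) = 6174)
V + (79412 + 79670)*((c - 1*(-33329)) - 106927) = 6174 + (79412 + 79670)*((8/113441 - 1*(-33329)) - 106927) = 6174 + 159082*((8/113441 + 33329) - 106927) = 6174 + 159082*(3780875097/113441 - 106927) = 6174 + 159082*(-8349030710/113441) = 6174 - 1328180503408220/113441 = -1328179803023486/113441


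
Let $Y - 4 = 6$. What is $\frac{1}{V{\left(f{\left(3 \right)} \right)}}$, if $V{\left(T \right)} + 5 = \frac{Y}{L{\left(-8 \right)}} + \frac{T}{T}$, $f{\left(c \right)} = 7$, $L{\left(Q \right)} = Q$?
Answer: $- \frac{4}{21} \approx -0.19048$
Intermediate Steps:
$Y = 10$ ($Y = 4 + 6 = 10$)
$V{\left(T \right)} = - \frac{21}{4}$ ($V{\left(T \right)} = -5 + \left(\frac{10}{-8} + \frac{T}{T}\right) = -5 + \left(10 \left(- \frac{1}{8}\right) + 1\right) = -5 + \left(- \frac{5}{4} + 1\right) = -5 - \frac{1}{4} = - \frac{21}{4}$)
$\frac{1}{V{\left(f{\left(3 \right)} \right)}} = \frac{1}{- \frac{21}{4}} = - \frac{4}{21}$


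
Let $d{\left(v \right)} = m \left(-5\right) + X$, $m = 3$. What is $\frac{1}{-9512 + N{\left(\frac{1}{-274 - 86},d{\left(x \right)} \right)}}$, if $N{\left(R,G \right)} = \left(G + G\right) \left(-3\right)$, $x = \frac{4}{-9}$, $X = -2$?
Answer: $- \frac{1}{9410} \approx -0.00010627$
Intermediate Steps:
$x = - \frac{4}{9}$ ($x = 4 \left(- \frac{1}{9}\right) = - \frac{4}{9} \approx -0.44444$)
$d{\left(v \right)} = -17$ ($d{\left(v \right)} = 3 \left(-5\right) - 2 = -15 - 2 = -17$)
$N{\left(R,G \right)} = - 6 G$ ($N{\left(R,G \right)} = 2 G \left(-3\right) = - 6 G$)
$\frac{1}{-9512 + N{\left(\frac{1}{-274 - 86},d{\left(x \right)} \right)}} = \frac{1}{-9512 - -102} = \frac{1}{-9512 + 102} = \frac{1}{-9410} = - \frac{1}{9410}$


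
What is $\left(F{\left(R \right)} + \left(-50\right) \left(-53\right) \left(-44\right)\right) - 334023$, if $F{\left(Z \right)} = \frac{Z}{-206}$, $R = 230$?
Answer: $- \frac{46414284}{103} \approx -4.5062 \cdot 10^{5}$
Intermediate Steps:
$F{\left(Z \right)} = - \frac{Z}{206}$ ($F{\left(Z \right)} = Z \left(- \frac{1}{206}\right) = - \frac{Z}{206}$)
$\left(F{\left(R \right)} + \left(-50\right) \left(-53\right) \left(-44\right)\right) - 334023 = \left(\left(- \frac{1}{206}\right) 230 + \left(-50\right) \left(-53\right) \left(-44\right)\right) - 334023 = \left(- \frac{115}{103} + 2650 \left(-44\right)\right) - 334023 = \left(- \frac{115}{103} - 116600\right) - 334023 = - \frac{12009915}{103} - 334023 = - \frac{46414284}{103}$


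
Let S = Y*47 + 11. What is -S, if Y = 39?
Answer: -1844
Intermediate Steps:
S = 1844 (S = 39*47 + 11 = 1833 + 11 = 1844)
-S = -1*1844 = -1844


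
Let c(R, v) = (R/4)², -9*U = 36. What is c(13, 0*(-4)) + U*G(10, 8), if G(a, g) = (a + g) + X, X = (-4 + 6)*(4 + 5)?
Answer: -2135/16 ≈ -133.44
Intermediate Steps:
U = -4 (U = -⅑*36 = -4)
X = 18 (X = 2*9 = 18)
c(R, v) = R²/16 (c(R, v) = (R*(¼))² = (R/4)² = R²/16)
G(a, g) = 18 + a + g (G(a, g) = (a + g) + 18 = 18 + a + g)
c(13, 0*(-4)) + U*G(10, 8) = (1/16)*13² - 4*(18 + 10 + 8) = (1/16)*169 - 4*36 = 169/16 - 144 = -2135/16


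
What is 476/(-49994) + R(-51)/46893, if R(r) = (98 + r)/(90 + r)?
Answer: -62012281/6530741217 ≈ -0.0094954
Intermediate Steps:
R(r) = (98 + r)/(90 + r)
476/(-49994) + R(-51)/46893 = 476/(-49994) + ((98 - 51)/(90 - 51))/46893 = 476*(-1/49994) + (47/39)*(1/46893) = -34/3571 + ((1/39)*47)*(1/46893) = -34/3571 + (47/39)*(1/46893) = -34/3571 + 47/1828827 = -62012281/6530741217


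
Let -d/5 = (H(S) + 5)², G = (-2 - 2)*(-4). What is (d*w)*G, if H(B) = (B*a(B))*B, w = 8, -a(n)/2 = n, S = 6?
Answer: -116690560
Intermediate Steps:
a(n) = -2*n
H(B) = -2*B³ (H(B) = (B*(-2*B))*B = (-2*B²)*B = -2*B³)
G = 16 (G = -4*(-4) = 16)
d = -911645 (d = -5*(-2*6³ + 5)² = -5*(-2*216 + 5)² = -5*(-432 + 5)² = -5*(-427)² = -5*182329 = -911645)
(d*w)*G = -911645*8*16 = -7293160*16 = -116690560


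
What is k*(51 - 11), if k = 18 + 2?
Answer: 800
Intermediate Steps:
k = 20
k*(51 - 11) = 20*(51 - 11) = 20*40 = 800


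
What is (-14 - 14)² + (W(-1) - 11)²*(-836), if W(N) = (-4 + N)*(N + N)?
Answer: -52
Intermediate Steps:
W(N) = 2*N*(-4 + N) (W(N) = (-4 + N)*(2*N) = 2*N*(-4 + N))
(-14 - 14)² + (W(-1) - 11)²*(-836) = (-14 - 14)² + (2*(-1)*(-4 - 1) - 11)²*(-836) = (-28)² + (2*(-1)*(-5) - 11)²*(-836) = 784 + (10 - 11)²*(-836) = 784 + (-1)²*(-836) = 784 + 1*(-836) = 784 - 836 = -52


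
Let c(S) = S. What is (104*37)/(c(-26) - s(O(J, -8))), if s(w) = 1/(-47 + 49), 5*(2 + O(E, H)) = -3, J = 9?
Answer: -7696/53 ≈ -145.21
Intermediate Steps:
O(E, H) = -13/5 (O(E, H) = -2 + (1/5)*(-3) = -2 - 3/5 = -13/5)
s(w) = 1/2
(104*37)/(c(-26) - s(O(J, -8))) = (104*37)/(-26 - 1*1/2) = 3848/(-26 - 1/2) = 3848/(-53/2) = 3848*(-2/53) = -7696/53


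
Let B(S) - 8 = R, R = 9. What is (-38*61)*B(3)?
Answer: -39406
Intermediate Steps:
B(S) = 17 (B(S) = 8 + 9 = 17)
(-38*61)*B(3) = -38*61*17 = -2318*17 = -39406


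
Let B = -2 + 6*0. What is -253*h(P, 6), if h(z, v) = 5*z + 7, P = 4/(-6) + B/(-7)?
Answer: -27071/21 ≈ -1289.1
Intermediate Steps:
B = -2 (B = -2 + 0 = -2)
P = -8/21 (P = 4/(-6) - 2/(-7) = 4*(-⅙) - 2*(-⅐) = -⅔ + 2/7 = -8/21 ≈ -0.38095)
h(z, v) = 7 + 5*z
-253*h(P, 6) = -253*(7 + 5*(-8/21)) = -253*(7 - 40/21) = -253*107/21 = -27071/21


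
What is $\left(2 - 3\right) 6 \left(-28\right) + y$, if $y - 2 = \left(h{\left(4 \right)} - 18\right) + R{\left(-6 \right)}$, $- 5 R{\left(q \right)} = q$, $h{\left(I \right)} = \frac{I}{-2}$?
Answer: $\frac{756}{5} \approx 151.2$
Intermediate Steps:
$h{\left(I \right)} = - \frac{I}{2}$ ($h{\left(I \right)} = I \left(- \frac{1}{2}\right) = - \frac{I}{2}$)
$R{\left(q \right)} = - \frac{q}{5}$
$y = - \frac{84}{5}$ ($y = 2 - \frac{94}{5} = - \frac{84}{5} \approx -16.8$)
$\left(2 - 3\right) 6 \left(-28\right) + y = \left(2 - 3\right) 6 \left(-28\right) - \frac{84}{5} = \left(-1\right) 6 \left(-28\right) - \frac{84}{5} = \left(-6\right) \left(-28\right) - \frac{84}{5} = 168 - \frac{84}{5} = \frac{756}{5}$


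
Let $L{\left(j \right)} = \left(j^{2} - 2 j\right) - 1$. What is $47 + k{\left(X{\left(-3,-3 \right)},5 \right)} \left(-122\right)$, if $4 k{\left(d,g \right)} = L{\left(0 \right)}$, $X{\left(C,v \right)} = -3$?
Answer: $\frac{155}{2} \approx 77.5$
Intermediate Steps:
$L{\left(j \right)} = -1 + j^{2} - 2 j$
$k{\left(d,g \right)} = - \frac{1}{4}$ ($k{\left(d,g \right)} = \frac{-1 + 0^{2} - 0}{4} = \frac{-1 + 0 + 0}{4} = \frac{1}{4} \left(-1\right) = - \frac{1}{4}$)
$47 + k{\left(X{\left(-3,-3 \right)},5 \right)} \left(-122\right) = 47 - - \frac{61}{2} = 47 + \frac{61}{2} = \frac{155}{2}$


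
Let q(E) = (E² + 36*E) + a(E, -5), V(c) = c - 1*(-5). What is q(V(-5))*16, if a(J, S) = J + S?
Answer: -80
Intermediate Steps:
V(c) = 5 + c (V(c) = c + 5 = 5 + c)
q(E) = -5 + E² + 37*E (q(E) = (E² + 36*E) + (E - 5) = (E² + 36*E) + (-5 + E) = -5 + E² + 37*E)
q(V(-5))*16 = (-5 + (5 - 5)² + 37*(5 - 5))*16 = (-5 + 0² + 37*0)*16 = (-5 + 0 + 0)*16 = -5*16 = -80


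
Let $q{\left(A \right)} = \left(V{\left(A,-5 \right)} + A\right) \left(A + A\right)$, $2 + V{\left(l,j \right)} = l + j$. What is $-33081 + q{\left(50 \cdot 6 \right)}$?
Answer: $322719$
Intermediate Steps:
$V{\left(l,j \right)} = -2 + j + l$ ($V{\left(l,j \right)} = -2 + \left(l + j\right) = -2 + \left(j + l\right) = -2 + j + l$)
$q{\left(A \right)} = 2 A \left(-7 + 2 A\right)$ ($q{\left(A \right)} = \left(\left(-2 - 5 + A\right) + A\right) \left(A + A\right) = \left(\left(-7 + A\right) + A\right) 2 A = \left(-7 + 2 A\right) 2 A = 2 A \left(-7 + 2 A\right)$)
$-33081 + q{\left(50 \cdot 6 \right)} = -33081 + 2 \cdot 50 \cdot 6 \left(-7 + 2 \cdot 50 \cdot 6\right) = -33081 + 2 \cdot 300 \left(-7 + 2 \cdot 300\right) = -33081 + 2 \cdot 300 \left(-7 + 600\right) = -33081 + 2 \cdot 300 \cdot 593 = -33081 + 355800 = 322719$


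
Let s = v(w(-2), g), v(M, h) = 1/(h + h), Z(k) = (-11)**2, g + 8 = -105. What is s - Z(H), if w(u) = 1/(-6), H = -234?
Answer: -27347/226 ≈ -121.00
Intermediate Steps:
g = -113 (g = -8 - 105 = -113)
w(u) = -1/6
Z(k) = 121
v(M, h) = 1/(2*h)
s = -1/226 (s = (1/2)/(-113) = (1/2)*(-1/113) = -1/226 ≈ -0.0044248)
s - Z(H) = -1/226 - 1*121 = -1/226 - 121 = -27347/226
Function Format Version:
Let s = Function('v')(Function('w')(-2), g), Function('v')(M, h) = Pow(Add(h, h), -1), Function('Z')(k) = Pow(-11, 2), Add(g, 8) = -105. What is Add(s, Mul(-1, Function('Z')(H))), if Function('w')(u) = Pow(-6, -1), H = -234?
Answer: Rational(-27347, 226) ≈ -121.00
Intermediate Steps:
g = -113 (g = Add(-8, -105) = -113)
Function('w')(u) = Rational(-1, 6)
Function('Z')(k) = 121
Function('v')(M, h) = Mul(Rational(1, 2), Pow(h, -1)) (Function('v')(M, h) = Pow(Mul(2, h), -1) = Mul(Rational(1, 2), Pow(h, -1)))
s = Rational(-1, 226) (s = Mul(Rational(1, 2), Pow(-113, -1)) = Mul(Rational(1, 2), Rational(-1, 113)) = Rational(-1, 226) ≈ -0.0044248)
Add(s, Mul(-1, Function('Z')(H))) = Add(Rational(-1, 226), Mul(-1, 121)) = Add(Rational(-1, 226), -121) = Rational(-27347, 226)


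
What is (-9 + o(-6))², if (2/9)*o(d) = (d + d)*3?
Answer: 29241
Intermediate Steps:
o(d) = 27*d (o(d) = 9*((d + d)*3)/2 = 9*((2*d)*3)/2 = 9*(6*d)/2 = 27*d)
(-9 + o(-6))² = (-9 + 27*(-6))² = (-9 - 162)² = (-171)² = 29241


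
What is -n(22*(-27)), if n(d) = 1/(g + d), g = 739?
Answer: -1/145 ≈ -0.0068966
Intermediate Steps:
n(d) = 1/(739 + d)
-n(22*(-27)) = -1/(739 + 22*(-27)) = -1/(739 - 594) = -1/145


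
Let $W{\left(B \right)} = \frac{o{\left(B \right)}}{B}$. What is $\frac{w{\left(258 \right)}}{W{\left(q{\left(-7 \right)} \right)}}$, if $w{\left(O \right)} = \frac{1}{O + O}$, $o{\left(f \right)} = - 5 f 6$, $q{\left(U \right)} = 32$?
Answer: $- \frac{1}{15480} \approx -6.4599 \cdot 10^{-5}$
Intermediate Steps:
$o{\left(f \right)} = - 30 f$
$w{\left(O \right)} = \frac{1}{2 O}$
$W{\left(B \right)} = -30$ ($W{\left(B \right)} = \frac{\left(-30\right) B}{B} = -30$)
$\frac{w{\left(258 \right)}}{W{\left(q{\left(-7 \right)} \right)}} = \frac{\frac{1}{2} \cdot \frac{1}{258}}{-30} = \frac{1}{2} \cdot \frac{1}{258} \left(- \frac{1}{30}\right) = \frac{1}{516} \left(- \frac{1}{30}\right) = - \frac{1}{15480}$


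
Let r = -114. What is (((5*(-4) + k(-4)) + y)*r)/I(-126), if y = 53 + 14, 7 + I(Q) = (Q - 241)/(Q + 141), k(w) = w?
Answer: 36765/236 ≈ 155.78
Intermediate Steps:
I(Q) = -7 + (-241 + Q)/(141 + Q) (I(Q) = -7 + (Q - 241)/(Q + 141) = -7 + (-241 + Q)/(141 + Q))
y = 67
(((5*(-4) + k(-4)) + y)*r)/I(-126) = (((5*(-4) - 4) + 67)*(-114))/((2*(-614 - 3*(-126))/(141 - 126))) = (((-20 - 4) + 67)*(-114))/((2*(-614 + 378)/15)) = ((-24 + 67)*(-114))/((2*(1/15)*(-236))) = (43*(-114))/(-472/15) = -4902*(-15/472) = 36765/236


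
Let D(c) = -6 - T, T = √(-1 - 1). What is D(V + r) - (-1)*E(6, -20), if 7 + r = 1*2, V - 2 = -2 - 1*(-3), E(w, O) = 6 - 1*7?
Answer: -7 - I*√2 ≈ -7.0 - 1.4142*I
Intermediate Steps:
E(w, O) = -1 (E(w, O) = 6 - 7 = -1)
T = I*√2 (T = √(-2) = I*√2 ≈ 1.4142*I)
V = 3 (V = 2 + (-2 - 1*(-3)) = 2 + (-2 + 3) = 2 + 1 = 3)
r = -5 (r = -7 + 1*2 = -7 + 2 = -5)
D(c) = -6 - I*√2
D(V + r) - (-1)*E(6, -20) = (-6 - I*√2) - (-1)*(-1) = (-6 - I*√2) - 1*1 = (-6 - I*√2) - 1 = -7 - I*√2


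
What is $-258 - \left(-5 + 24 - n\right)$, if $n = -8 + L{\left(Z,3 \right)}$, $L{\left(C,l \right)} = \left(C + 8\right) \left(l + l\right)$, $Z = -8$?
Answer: $-285$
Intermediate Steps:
$L{\left(C,l \right)} = 2 l \left(8 + C\right)$ ($L{\left(C,l \right)} = \left(8 + C\right) 2 l = 2 l \left(8 + C\right)$)
$n = -8$ ($n = -8 + 2 \cdot 3 \left(8 - 8\right) = -8 + 2 \cdot 3 \cdot 0 = -8 + 0 = -8$)
$-258 - \left(-5 + 24 - n\right) = -258 - \left(3 + 24\right) = -258 - 27 = -285$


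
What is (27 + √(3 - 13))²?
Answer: (27 + I*√10)² ≈ 719.0 + 170.76*I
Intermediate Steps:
(27 + √(3 - 13))² = (27 + √(-10))² = (27 + I*√10)²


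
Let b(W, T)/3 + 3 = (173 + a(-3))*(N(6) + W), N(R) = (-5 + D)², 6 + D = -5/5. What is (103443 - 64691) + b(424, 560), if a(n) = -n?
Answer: 338647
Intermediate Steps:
D = -7 (D = -6 - 5/5 = -6 - 5*⅕ = -6 - 1 = -7)
N(R) = 144 (N(R) = (-5 - 7)² = (-12)² = 144)
b(W, T) = 76023 + 528*W (b(W, T) = -9 + 3*((173 - 1*(-3))*(144 + W)) = -9 + 3*((173 + 3)*(144 + W)) = -9 + 3*(176*(144 + W)) = -9 + 3*(25344 + 176*W) = -9 + (76032 + 528*W) = 76023 + 528*W)
(103443 - 64691) + b(424, 560) = (103443 - 64691) + (76023 + 528*424) = 38752 + (76023 + 223872) = 38752 + 299895 = 338647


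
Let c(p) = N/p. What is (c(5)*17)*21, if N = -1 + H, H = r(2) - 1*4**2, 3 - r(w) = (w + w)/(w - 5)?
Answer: -4522/5 ≈ -904.40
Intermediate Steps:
r(w) = 3 - 2*w/(-5 + w) (r(w) = 3 - (w + w)/(w - 5) = 3 - 2*w/(-5 + w))
H = -35/3 (H = (-15 + 2)/(-5 + 2) - 1*4**2 = -13/(-3) - 1*16 = -1/3*(-13) - 16 = 13/3 - 16 = -35/3 ≈ -11.667)
N = -38/3 (N = -1 - 35/3 = -38/3 ≈ -12.667)
c(p) = -38/(3*p)
(c(5)*17)*21 = (-38/3/5*17)*21 = (-38/3*1/5*17)*21 = -38/15*17*21 = -646/15*21 = -4522/5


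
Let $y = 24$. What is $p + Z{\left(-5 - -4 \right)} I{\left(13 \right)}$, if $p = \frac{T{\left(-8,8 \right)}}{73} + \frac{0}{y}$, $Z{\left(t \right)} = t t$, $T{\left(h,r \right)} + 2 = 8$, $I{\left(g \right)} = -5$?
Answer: $- \frac{359}{73} \approx -4.9178$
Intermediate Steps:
$T{\left(h,r \right)} = 6$ ($T{\left(h,r \right)} = -2 + 8 = 6$)
$Z{\left(t \right)} = t^{2}$
$p = \frac{6}{73}$ ($p = \frac{6}{73} + \frac{0}{24} = 6 \cdot \frac{1}{73} + 0 \cdot \frac{1}{24} = \frac{6}{73} + 0 = \frac{6}{73} \approx 0.082192$)
$p + Z{\left(-5 - -4 \right)} I{\left(13 \right)} = \frac{6}{73} + \left(-5 - -4\right)^{2} \left(-5\right) = \frac{6}{73} + \left(-5 + 4\right)^{2} \left(-5\right) = \frac{6}{73} + \left(-1\right)^{2} \left(-5\right) = \frac{6}{73} + 1 \left(-5\right) = \frac{6}{73} - 5 = - \frac{359}{73}$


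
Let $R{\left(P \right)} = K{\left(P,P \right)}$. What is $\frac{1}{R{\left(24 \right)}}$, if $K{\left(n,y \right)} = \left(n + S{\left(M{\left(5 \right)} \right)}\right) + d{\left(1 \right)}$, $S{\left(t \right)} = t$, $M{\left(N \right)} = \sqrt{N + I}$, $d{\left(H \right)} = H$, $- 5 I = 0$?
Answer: $\frac{5}{124} - \frac{\sqrt{5}}{620} \approx 0.036716$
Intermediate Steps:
$I = 0$ ($I = \left(- \frac{1}{5}\right) 0 = 0$)
$M{\left(N \right)} = \sqrt{N}$ ($M{\left(N \right)} = \sqrt{N + 0} = \sqrt{N}$)
$K{\left(n,y \right)} = 1 + n + \sqrt{5}$ ($K{\left(n,y \right)} = \left(n + \sqrt{5}\right) + 1 = 1 + n + \sqrt{5}$)
$R{\left(P \right)} = 1 + P + \sqrt{5}$
$\frac{1}{R{\left(24 \right)}} = \frac{1}{1 + 24 + \sqrt{5}} = \frac{1}{25 + \sqrt{5}}$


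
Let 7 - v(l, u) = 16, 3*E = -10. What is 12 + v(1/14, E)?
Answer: 3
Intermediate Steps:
E = -10/3 (E = (⅓)*(-10) = -10/3 ≈ -3.3333)
v(l, u) = -9 (v(l, u) = 7 - 1*16 = 7 - 16 = -9)
12 + v(1/14, E) = 12 - 9 = 3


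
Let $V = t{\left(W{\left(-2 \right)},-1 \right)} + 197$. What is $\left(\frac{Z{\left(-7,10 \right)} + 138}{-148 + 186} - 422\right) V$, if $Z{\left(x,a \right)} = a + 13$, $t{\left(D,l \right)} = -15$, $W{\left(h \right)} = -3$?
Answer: $- \frac{1444625}{19} \approx -76033.0$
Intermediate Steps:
$Z{\left(x,a \right)} = 13 + a$
$V = 182$ ($V = -15 + 197 = 182$)
$\left(\frac{Z{\left(-7,10 \right)} + 138}{-148 + 186} - 422\right) V = \left(\frac{\left(13 + 10\right) + 138}{-148 + 186} - 422\right) 182 = \left(\frac{23 + 138}{38} - 422\right) 182 = \left(161 \cdot \frac{1}{38} - 422\right) 182 = \left(\frac{161}{38} - 422\right) 182 = \left(- \frac{15875}{38}\right) 182 = - \frac{1444625}{19}$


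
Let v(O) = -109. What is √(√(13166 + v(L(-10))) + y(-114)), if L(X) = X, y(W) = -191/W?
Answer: √(21774 + 12996*√13057)/114 ≈ 10.768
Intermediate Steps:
√(√(13166 + v(L(-10))) + y(-114)) = √(√(13166 - 109) - 191/(-114)) = √(√13057 - 191*(-1/114)) = √(√13057 + 191/114) = √(191/114 + √13057)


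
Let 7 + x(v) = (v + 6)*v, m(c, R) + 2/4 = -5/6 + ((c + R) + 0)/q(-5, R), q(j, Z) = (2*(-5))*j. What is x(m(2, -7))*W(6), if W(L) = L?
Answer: -12191/150 ≈ -81.273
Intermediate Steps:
q(j, Z) = -10*j
m(c, R) = -4/3 + R/50 + c/50 (m(c, R) = -1/2 + (-5/6 + ((c + R) + 0)/((-10*(-5)))) = -1/2 + (-5*1/6 + ((R + c) + 0)/50) = -1/2 + (-5/6 + (R + c)*(1/50)) = -1/2 + (-5/6 + (R/50 + c/50)) = -1/2 + (-5/6 + R/50 + c/50) = -4/3 + R/50 + c/50)
x(v) = -7 + v*(6 + v) (x(v) = -7 + (v + 6)*v = -7 + (6 + v)*v = -7 + v*(6 + v))
x(m(2, -7))*W(6) = (-7 + (-4/3 + (1/50)*(-7) + (1/50)*2)**2 + 6*(-4/3 + (1/50)*(-7) + (1/50)*2))*6 = (-7 + (-4/3 - 7/50 + 1/25)**2 + 6*(-4/3 - 7/50 + 1/25))*6 = (-7 + (-43/30)**2 + 6*(-43/30))*6 = (-7 + 1849/900 - 43/5)*6 = -12191/900*6 = -12191/150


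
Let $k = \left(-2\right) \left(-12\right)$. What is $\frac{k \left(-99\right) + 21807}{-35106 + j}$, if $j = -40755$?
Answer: $- \frac{2159}{8429} \approx -0.25614$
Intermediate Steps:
$k = 24$
$\frac{k \left(-99\right) + 21807}{-35106 + j} = \frac{24 \left(-99\right) + 21807}{-35106 - 40755} = \frac{-2376 + 21807}{-75861} = 19431 \left(- \frac{1}{75861}\right) = - \frac{2159}{8429}$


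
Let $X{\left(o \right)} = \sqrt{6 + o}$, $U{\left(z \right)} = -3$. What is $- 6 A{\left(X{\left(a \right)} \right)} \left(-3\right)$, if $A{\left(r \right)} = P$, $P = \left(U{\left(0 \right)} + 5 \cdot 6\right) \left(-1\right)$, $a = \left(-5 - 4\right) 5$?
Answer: $-486$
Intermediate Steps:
$a = -45$ ($a = \left(-9\right) 5 = -45$)
$P = -27$ ($P = \left(-3 + 5 \cdot 6\right) \left(-1\right) = \left(-3 + 30\right) \left(-1\right) = 27 \left(-1\right) = -27$)
$A{\left(r \right)} = -27$
$- 6 A{\left(X{\left(a \right)} \right)} \left(-3\right) = \left(-6\right) \left(-27\right) \left(-3\right) = 162 \left(-3\right) = -486$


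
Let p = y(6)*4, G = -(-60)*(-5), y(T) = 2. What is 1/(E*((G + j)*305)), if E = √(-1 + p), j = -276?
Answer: -√7/1229760 ≈ -2.1514e-6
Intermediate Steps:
G = -300 (G = -3*100 = -300)
p = 8 (p = 2*4 = 8)
E = √7 (E = √(-1 + 8) = √7 ≈ 2.6458)
1/(E*((G + j)*305)) = 1/(√7*((-300 - 276)*305)) = 1/(√7*(-576*305)) = 1/(√7*(-175680)) = 1/(-175680*√7) = -√7/1229760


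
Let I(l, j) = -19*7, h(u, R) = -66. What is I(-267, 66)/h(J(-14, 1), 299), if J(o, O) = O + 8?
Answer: 133/66 ≈ 2.0152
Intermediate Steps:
J(o, O) = 8 + O
I(l, j) = -133
I(-267, 66)/h(J(-14, 1), 299) = -133/(-66) = -133*(-1/66) = 133/66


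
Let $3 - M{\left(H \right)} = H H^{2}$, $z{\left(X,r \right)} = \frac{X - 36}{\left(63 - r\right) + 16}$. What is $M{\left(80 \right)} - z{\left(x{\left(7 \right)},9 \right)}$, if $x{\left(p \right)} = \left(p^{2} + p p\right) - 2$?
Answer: $- \frac{3583985}{7} \approx -5.12 \cdot 10^{5}$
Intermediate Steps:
$x{\left(p \right)} = -2 + 2 p^{2}$ ($x{\left(p \right)} = \left(p^{2} + p^{2}\right) - 2 = 2 p^{2} - 2 = -2 + 2 p^{2}$)
$z{\left(X,r \right)} = \frac{-36 + X}{79 - r}$
$M{\left(H \right)} = 3 - H^{3}$ ($M{\left(H \right)} = 3 - H H^{2} = 3 - H^{3}$)
$M{\left(80 \right)} - z{\left(x{\left(7 \right)},9 \right)} = \left(3 - 80^{3}\right) - \frac{36 - \left(-2 + 2 \cdot 7^{2}\right)}{-79 + 9} = \left(3 - 512000\right) - \frac{36 - \left(-2 + 2 \cdot 49\right)}{-70} = \left(3 - 512000\right) - - \frac{36 - \left(-2 + 98\right)}{70} = -511997 - - \frac{36 - 96}{70} = -511997 - \left(- \frac{1}{70}\right) \left(-60\right) = -511997 - \frac{6}{7} = - \frac{3583985}{7}$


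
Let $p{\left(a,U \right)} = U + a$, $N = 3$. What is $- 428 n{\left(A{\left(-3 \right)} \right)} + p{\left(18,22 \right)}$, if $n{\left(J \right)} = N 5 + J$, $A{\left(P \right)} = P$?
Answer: $-5096$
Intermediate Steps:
$n{\left(J \right)} = 15 + J$ ($n{\left(J \right)} = 3 \cdot 5 + J = 15 + J$)
$- 428 n{\left(A{\left(-3 \right)} \right)} + p{\left(18,22 \right)} = - 428 \left(15 - 3\right) + \left(22 + 18\right) = \left(-428\right) 12 + 40 = -5136 + 40 = -5096$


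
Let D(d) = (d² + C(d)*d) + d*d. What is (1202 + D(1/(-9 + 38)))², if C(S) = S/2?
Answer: 4087549889361/2829124 ≈ 1.4448e+6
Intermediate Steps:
C(S) = S/2 (C(S) = S*(½) = S/2)
D(d) = 5*d²/2 (D(d) = (d² + (d/2)*d) + d*d = (d² + d²/2) + d² = 3*d²/2 + d² = 5*d²/2)
(1202 + D(1/(-9 + 38)))² = (1202 + 5*(1/(-9 + 38))²/2)² = (1202 + 5*(1/29)²/2)² = (1202 + (5/2)*(1/841))² = (1202 + 5/1682)² = (2021769/1682)² = 4087549889361/2829124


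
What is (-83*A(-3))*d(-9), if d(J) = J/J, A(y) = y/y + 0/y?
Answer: -83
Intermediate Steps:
A(y) = 1 (A(y) = 1 + 0 = 1)
d(J) = 1
(-83*A(-3))*d(-9) = -83*1*1 = -83*1 = -83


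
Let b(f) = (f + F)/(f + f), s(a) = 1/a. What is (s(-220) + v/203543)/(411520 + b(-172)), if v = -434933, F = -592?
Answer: -4123218529/792392941744030 ≈ -5.2035e-6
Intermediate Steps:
b(f) = (-592 + f)/(2*f) (b(f) = (f - 592)/(f + f) = (-592 + f)/((2*f)) = (-592 + f)*(1/(2*f)) = (-592 + f)/(2*f))
(s(-220) + v/203543)/(411520 + b(-172)) = (1/(-220) - 434933/203543)/(411520 + (1/2)*(-592 - 172)/(-172)) = (-1/220 - 434933*1/203543)/(411520 + (1/2)*(-1/172)*(-764)) = (-1/220 - 434933/203543)/(411520 + 191/86) = -95888803/(44779460*35390911/86) = -95888803/44779460*86/35390911 = -4123218529/792392941744030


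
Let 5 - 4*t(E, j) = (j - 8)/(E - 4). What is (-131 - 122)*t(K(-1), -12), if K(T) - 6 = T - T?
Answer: -3795/4 ≈ -948.75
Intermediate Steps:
K(T) = 6 (K(T) = 6 + (T - T) = 6 + 0 = 6)
t(E, j) = 5/4 - (-8 + j)/(4*(-4 + E)) (t(E, j) = 5/4 - (j - 8)/(4*(E - 4)) = 5/4 - (-8 + j)/(4*(-4 + E)))
(-131 - 122)*t(K(-1), -12) = (-131 - 122)*((-12 - 1*(-12) + 5*6)/(4*(-4 + 6))) = -253*(-12 + 12 + 30)/(4*2) = -253*30/(4*2) = -253*15/4 = -3795/4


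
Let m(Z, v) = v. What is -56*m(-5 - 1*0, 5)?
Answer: -280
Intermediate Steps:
-56*m(-5 - 1*0, 5) = -56*5 = -280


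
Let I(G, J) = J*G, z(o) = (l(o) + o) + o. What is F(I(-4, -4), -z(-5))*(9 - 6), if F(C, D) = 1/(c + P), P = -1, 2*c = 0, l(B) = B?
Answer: -3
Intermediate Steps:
z(o) = 3*o (z(o) = (o + o) + o = 2*o + o = 3*o)
c = 0 (c = (½)*0 = 0)
I(G, J) = G*J
F(C, D) = -1 (F(C, D) = 1/(0 - 1) = 1/(-1) = -1)
F(I(-4, -4), -z(-5))*(9 - 6) = -(9 - 6) = -1*3 = -3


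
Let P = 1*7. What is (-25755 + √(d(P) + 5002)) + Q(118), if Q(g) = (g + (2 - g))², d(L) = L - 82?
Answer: -25751 + √4927 ≈ -25681.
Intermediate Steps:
P = 7
d(L) = -82 + L
Q(g) = 4 (Q(g) = 2² = 4)
(-25755 + √(d(P) + 5002)) + Q(118) = (-25755 + √((-82 + 7) + 5002)) + 4 = (-25755 + √(-75 + 5002)) + 4 = (-25755 + √4927) + 4 = -25751 + √4927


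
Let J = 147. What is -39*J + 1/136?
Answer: -779687/136 ≈ -5733.0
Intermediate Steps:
-39*J + 1/136 = -39*147 + 1/136 = -5733 + 1/136 = -779687/136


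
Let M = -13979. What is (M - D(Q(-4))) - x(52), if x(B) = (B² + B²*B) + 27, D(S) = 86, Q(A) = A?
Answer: -157404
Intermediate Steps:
x(B) = 27 + B² + B³ (x(B) = (B² + B³) + 27 = 27 + B² + B³)
(M - D(Q(-4))) - x(52) = (-13979 - 1*86) - (27 + 52² + 52³) = (-13979 - 86) - (27 + 2704 + 140608) = -14065 - 1*143339 = -14065 - 143339 = -157404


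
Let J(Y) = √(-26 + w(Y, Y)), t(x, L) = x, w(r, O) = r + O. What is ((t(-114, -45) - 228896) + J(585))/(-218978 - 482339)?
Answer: 229010/701317 - 2*√286/701317 ≈ 0.32649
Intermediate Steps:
w(r, O) = O + r
J(Y) = √(-26 + 2*Y) (J(Y) = √(-26 + (Y + Y)) = √(-26 + 2*Y))
((t(-114, -45) - 228896) + J(585))/(-218978 - 482339) = ((-114 - 228896) + √(-26 + 2*585))/(-218978 - 482339) = (-229010 + √(-26 + 1170))/(-701317) = (-229010 + √1144)*(-1/701317) = (-229010 + 2*√286)*(-1/701317) = 229010/701317 - 2*√286/701317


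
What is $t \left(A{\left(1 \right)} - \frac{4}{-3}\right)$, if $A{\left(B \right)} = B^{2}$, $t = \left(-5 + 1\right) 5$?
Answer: $- \frac{140}{3} \approx -46.667$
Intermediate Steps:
$t = -20$ ($t = \left(-4\right) 5 = -20$)
$t \left(A{\left(1 \right)} - \frac{4}{-3}\right) = - 20 \left(1^{2} - \frac{4}{-3}\right) = - 20 \left(1 - - \frac{4}{3}\right) = - 20 \left(1 + \frac{4}{3}\right) = \left(-20\right) \frac{7}{3} = - \frac{140}{3}$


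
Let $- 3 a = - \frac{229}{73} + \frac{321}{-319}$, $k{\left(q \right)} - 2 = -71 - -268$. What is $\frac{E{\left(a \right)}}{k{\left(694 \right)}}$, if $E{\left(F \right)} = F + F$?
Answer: $\frac{192968}{13902339} \approx 0.01388$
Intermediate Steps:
$k{\left(q \right)} = 199$ ($k{\left(q \right)} = 2 - -197 = 2 + \left(-71 + 268\right) = 2 + 197 = 199$)
$a = \frac{96484}{69861}$ ($a = - \frac{- \frac{229}{73} + \frac{321}{-319}}{3} = - \frac{\left(-229\right) \frac{1}{73} + 321 \left(- \frac{1}{319}\right)}{3} = - \frac{- \frac{229}{73} - \frac{321}{319}}{3} = \left(- \frac{1}{3}\right) \left(- \frac{96484}{23287}\right) = \frac{96484}{69861} \approx 1.3811$)
$E{\left(F \right)} = 2 F$
$\frac{E{\left(a \right)}}{k{\left(694 \right)}} = \frac{2 \cdot \frac{96484}{69861}}{199} = \frac{192968}{69861} \cdot \frac{1}{199} = \frac{192968}{13902339}$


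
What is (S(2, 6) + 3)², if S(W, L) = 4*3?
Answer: 225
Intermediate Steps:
S(W, L) = 12
(S(2, 6) + 3)² = (12 + 3)² = 15² = 225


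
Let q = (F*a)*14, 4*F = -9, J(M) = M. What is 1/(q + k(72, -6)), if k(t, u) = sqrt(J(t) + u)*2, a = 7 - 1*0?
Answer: -294/64475 - 8*sqrt(66)/193425 ≈ -0.0048959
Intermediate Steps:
a = 7 (a = 7 + 0 = 7)
F = -9/4 (F = (1/4)*(-9) = -9/4 ≈ -2.2500)
q = -441/2 (q = -9/4*7*14 = -63/4*14 = -441/2 ≈ -220.50)
k(t, u) = 2*sqrt(t + u) (k(t, u) = sqrt(t + u)*2 = 2*sqrt(t + u))
1/(q + k(72, -6)) = 1/(-441/2 + 2*sqrt(72 - 6)) = 1/(-441/2 + 2*sqrt(66))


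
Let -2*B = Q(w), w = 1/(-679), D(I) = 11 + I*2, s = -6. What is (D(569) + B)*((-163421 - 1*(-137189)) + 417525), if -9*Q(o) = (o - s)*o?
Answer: 59223412216579/131726 ≈ 4.4960e+8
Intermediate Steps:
D(I) = 11 + 2*I
w = -1/679 ≈ -0.0014728
Q(o) = -o*(6 + o)/9 (Q(o) = -(o - 1*(-6))*o/9 = -(o + 6)*o/9 = -(6 + o)*o/9 = -o*(6 + o)/9)
B = -4073/8298738 (B = -(-1)*(-1)*(6 - 1/679)/(18*679) = -(-1)*(-1)*4073/(18*679*679) = -½*4073/4149369 = -4073/8298738 ≈ -0.00049080)
(D(569) + B)*((-163421 - 1*(-137189)) + 417525) = ((11 + 2*569) - 4073/8298738)*((-163421 - 1*(-137189)) + 417525) = ((11 + 1138) - 4073/8298738)*((-163421 + 137189) + 417525) = (1149 - 4073/8298738)*(-26232 + 417525) = (9535245889/8298738)*391293 = 59223412216579/131726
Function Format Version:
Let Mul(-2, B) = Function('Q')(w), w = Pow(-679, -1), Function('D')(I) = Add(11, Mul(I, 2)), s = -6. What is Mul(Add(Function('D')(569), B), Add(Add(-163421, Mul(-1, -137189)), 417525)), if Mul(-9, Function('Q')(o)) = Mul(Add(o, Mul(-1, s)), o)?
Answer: Rational(59223412216579, 131726) ≈ 4.4960e+8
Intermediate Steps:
Function('D')(I) = Add(11, Mul(2, I))
w = Rational(-1, 679) ≈ -0.0014728
Function('Q')(o) = Mul(Rational(-1, 9), o, Add(6, o)) (Function('Q')(o) = Mul(Rational(-1, 9), Mul(Add(o, Mul(-1, -6)), o)) = Mul(Rational(-1, 9), Mul(Add(o, 6), o)) = Mul(Rational(-1, 9), Mul(Add(6, o), o)) = Mul(Rational(-1, 9), Mul(o, Add(6, o))) = Mul(Rational(-1, 9), o, Add(6, o)))
B = Rational(-4073, 8298738) (B = Mul(Rational(-1, 2), Mul(Rational(-1, 9), Rational(-1, 679), Add(6, Rational(-1, 679)))) = Mul(Rational(-1, 2), Mul(Rational(-1, 9), Rational(-1, 679), Rational(4073, 679))) = Mul(Rational(-1, 2), Rational(4073, 4149369)) = Rational(-4073, 8298738) ≈ -0.00049080)
Mul(Add(Function('D')(569), B), Add(Add(-163421, Mul(-1, -137189)), 417525)) = Mul(Add(Add(11, Mul(2, 569)), Rational(-4073, 8298738)), Add(Add(-163421, Mul(-1, -137189)), 417525)) = Mul(Add(Add(11, 1138), Rational(-4073, 8298738)), Add(Add(-163421, 137189), 417525)) = Mul(Add(1149, Rational(-4073, 8298738)), Add(-26232, 417525)) = Mul(Rational(9535245889, 8298738), 391293) = Rational(59223412216579, 131726)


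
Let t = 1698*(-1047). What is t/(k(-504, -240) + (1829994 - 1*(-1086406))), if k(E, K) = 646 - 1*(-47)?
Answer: -1777806/2917093 ≈ -0.60944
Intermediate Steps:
k(E, K) = 693 (k(E, K) = 646 + 47 = 693)
t = -1777806
t/(k(-504, -240) + (1829994 - 1*(-1086406))) = -1777806/(693 + (1829994 - 1*(-1086406))) = -1777806/(693 + (1829994 + 1086406)) = -1777806/(693 + 2916400) = -1777806/2917093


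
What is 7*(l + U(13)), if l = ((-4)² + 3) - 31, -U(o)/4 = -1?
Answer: -56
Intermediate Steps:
U(o) = 4 (U(o) = -4*(-1) = 4)
l = -12 (l = (16 + 3) - 31 = 19 - 31 = -12)
7*(l + U(13)) = 7*(-12 + 4) = 7*(-8) = -56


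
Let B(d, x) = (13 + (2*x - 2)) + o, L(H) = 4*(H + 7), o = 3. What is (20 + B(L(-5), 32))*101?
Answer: 9898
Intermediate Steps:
L(H) = 28 + 4*H (L(H) = 4*(7 + H) = 28 + 4*H)
B(d, x) = 14 + 2*x (B(d, x) = (13 + (2*x - 2)) + 3 = (13 + (-2 + 2*x)) + 3 = (11 + 2*x) + 3 = 14 + 2*x)
(20 + B(L(-5), 32))*101 = (20 + (14 + 2*32))*101 = (20 + (14 + 64))*101 = (20 + 78)*101 = 98*101 = 9898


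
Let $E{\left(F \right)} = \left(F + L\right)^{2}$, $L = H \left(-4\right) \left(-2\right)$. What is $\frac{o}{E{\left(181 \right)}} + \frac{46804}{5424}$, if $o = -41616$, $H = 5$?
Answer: $\frac{1782205}{229164} \approx 7.777$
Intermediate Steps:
$L = 40$ ($L = 5 \left(-4\right) \left(-2\right) = \left(-20\right) \left(-2\right) = 40$)
$E{\left(F \right)} = \left(40 + F\right)^{2}$ ($E{\left(F \right)} = \left(F + 40\right)^{2} = \left(40 + F\right)^{2}$)
$\frac{o}{E{\left(181 \right)}} + \frac{46804}{5424} = - \frac{41616}{\left(40 + 181\right)^{2}} + \frac{46804}{5424} = - \frac{41616}{221^{2}} + 46804 \cdot \frac{1}{5424} = - \frac{41616}{48841} + \frac{11701}{1356} = \left(-41616\right) \frac{1}{48841} + \frac{11701}{1356} = - \frac{144}{169} + \frac{11701}{1356} = \frac{1782205}{229164}$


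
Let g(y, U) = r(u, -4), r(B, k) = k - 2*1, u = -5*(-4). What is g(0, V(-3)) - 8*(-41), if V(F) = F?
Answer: 322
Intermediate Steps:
u = 20
r(B, k) = -2 + k (r(B, k) = k - 2 = -2 + k)
g(y, U) = -6 (g(y, U) = -2 - 4 = -6)
g(0, V(-3)) - 8*(-41) = -6 - 8*(-41) = -6 + 328 = 322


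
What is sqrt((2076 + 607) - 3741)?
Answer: 23*I*sqrt(2) ≈ 32.527*I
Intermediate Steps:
sqrt((2076 + 607) - 3741) = sqrt(2683 - 3741) = sqrt(-1058) = 23*I*sqrt(2)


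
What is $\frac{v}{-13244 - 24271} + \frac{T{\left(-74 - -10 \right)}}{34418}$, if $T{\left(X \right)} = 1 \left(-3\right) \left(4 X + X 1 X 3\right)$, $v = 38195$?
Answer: $- \frac{266873695}{129119127} \approx -2.0669$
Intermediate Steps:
$T{\left(X \right)} = - 12 X - 9 X^{2}$ ($T{\left(X \right)} = - 3 \left(4 X + X 3 X\right) = - 3 \left(4 X + 3 X^{2}\right) = - 3 \left(3 X^{2} + 4 X\right) = - 12 X - 9 X^{2}$)
$\frac{v}{-13244 - 24271} + \frac{T{\left(-74 - -10 \right)}}{34418} = \frac{38195}{-13244 - 24271} + \frac{\left(-3\right) \left(-74 - -10\right) \left(4 + 3 \left(-74 - -10\right)\right)}{34418} = \frac{38195}{-37515} + - 3 \left(-74 + 10\right) \left(4 + 3 \left(-74 + 10\right)\right) \frac{1}{34418} = 38195 \left(- \frac{1}{37515}\right) + \left(-3\right) \left(-64\right) \left(4 + 3 \left(-64\right)\right) \frac{1}{34418} = - \frac{7639}{7503} + \left(-3\right) \left(-64\right) \left(4 - 192\right) \frac{1}{34418} = - \frac{7639}{7503} + \left(-3\right) \left(-64\right) \left(-188\right) \frac{1}{34418} = - \frac{7639}{7503} - \frac{18048}{17209} = - \frac{266873695}{129119127}$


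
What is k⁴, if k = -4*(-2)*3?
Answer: 331776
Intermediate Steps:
k = 24 (k = 8*3 = 24)
k⁴ = 24⁴ = 331776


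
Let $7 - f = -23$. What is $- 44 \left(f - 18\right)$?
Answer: $-528$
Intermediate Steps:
$f = 30$ ($f = 7 - -23 = 7 + 23 = 30$)
$- 44 \left(f - 18\right) = - 44 \left(30 - 18\right) = \left(-44\right) 12 = -528$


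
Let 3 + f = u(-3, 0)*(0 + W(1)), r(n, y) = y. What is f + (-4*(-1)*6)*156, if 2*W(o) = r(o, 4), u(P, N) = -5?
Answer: 3731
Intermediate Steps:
W(o) = 2 (W(o) = (½)*4 = 2)
f = -13 (f = -3 - 5*(0 + 2) = -3 - 5*2 = -3 - 10 = -13)
f + (-4*(-1)*6)*156 = -13 + (-4*(-1)*6)*156 = -13 + (4*6)*156 = -13 + 24*156 = -13 + 3744 = 3731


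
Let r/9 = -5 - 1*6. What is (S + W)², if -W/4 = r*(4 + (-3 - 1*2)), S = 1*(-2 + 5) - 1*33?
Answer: 181476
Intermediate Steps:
r = -99 (r = 9*(-5 - 1*6) = 9*(-5 - 6) = 9*(-11) = -99)
S = -30 (S = 1*3 - 33 = 3 - 33 = -30)
W = -396 (W = -(-396)*(4 + (-3 - 1*2)) = -(-396)*(4 + (-3 - 2)) = -(-396)*(4 - 5) = -(-396)*(-1) = -4*99 = -396)
(S + W)² = (-30 - 396)² = (-426)² = 181476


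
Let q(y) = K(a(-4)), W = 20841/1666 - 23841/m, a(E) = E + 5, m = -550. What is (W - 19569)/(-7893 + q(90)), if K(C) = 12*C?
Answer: 1489991087/601780025 ≈ 2.4760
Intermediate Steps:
a(E) = 5 + E
W = 12795414/229075 (W = 20841/1666 - 23841/(-550) = 20841*(1/1666) - 23841*(-1/550) = 20841/1666 + 23841/550 = 12795414/229075 ≈ 55.857)
q(y) = 12 (q(y) = 12*(5 - 4) = 12*1 = 12)
(W - 19569)/(-7893 + q(90)) = (12795414/229075 - 19569)/(-7893 + 12) = -4469973261/229075/(-7881) = -4469973261/229075*(-1/7881) = 1489991087/601780025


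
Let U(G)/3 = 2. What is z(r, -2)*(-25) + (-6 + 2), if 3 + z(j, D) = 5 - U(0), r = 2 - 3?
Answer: 96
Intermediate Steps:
U(G) = 6 (U(G) = 3*2 = 6)
r = -1
z(j, D) = -4 (z(j, D) = -3 + (5 - 1*6) = -3 + (5 - 6) = -3 - 1 = -4)
z(r, -2)*(-25) + (-6 + 2) = -4*(-25) + (-6 + 2) = 100 - 4 = 96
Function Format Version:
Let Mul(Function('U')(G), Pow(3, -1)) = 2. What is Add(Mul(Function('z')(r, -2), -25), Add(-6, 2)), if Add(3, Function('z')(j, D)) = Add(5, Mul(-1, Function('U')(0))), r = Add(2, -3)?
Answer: 96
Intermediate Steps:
Function('U')(G) = 6 (Function('U')(G) = Mul(3, 2) = 6)
r = -1
Function('z')(j, D) = -4 (Function('z')(j, D) = Add(-3, Add(5, Mul(-1, 6))) = Add(-3, Add(5, -6)) = Add(-3, -1) = -4)
Add(Mul(Function('z')(r, -2), -25), Add(-6, 2)) = Add(Mul(-4, -25), Add(-6, 2)) = Add(100, -4) = 96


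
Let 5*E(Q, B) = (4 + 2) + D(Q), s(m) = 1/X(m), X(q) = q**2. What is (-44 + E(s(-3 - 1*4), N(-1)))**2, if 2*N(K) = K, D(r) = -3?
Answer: 47089/25 ≈ 1883.6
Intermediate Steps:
s(m) = m**(-2) (s(m) = 1/(m**2) = m**(-2))
N(K) = K/2
E(Q, B) = 3/5 (E(Q, B) = ((4 + 2) - 3)/5 = (6 - 3)/5 = (1/5)*3 = 3/5)
(-44 + E(s(-3 - 1*4), N(-1)))**2 = (-44 + 3/5)**2 = (-217/5)**2 = 47089/25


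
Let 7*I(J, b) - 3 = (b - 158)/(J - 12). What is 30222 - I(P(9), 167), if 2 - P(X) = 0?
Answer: 302217/10 ≈ 30222.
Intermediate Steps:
P(X) = 2 (P(X) = 2 - 1*0 = 2 + 0 = 2)
I(J, b) = 3/7 + (-158 + b)/(7*(-12 + J)) (I(J, b) = 3/7 + ((b - 158)/(J - 12))/7 = 3/7 + ((-158 + b)/(-12 + J))/7 = 3/7 + (-158 + b)/(7*(-12 + J)))
30222 - I(P(9), 167) = 30222 - (-194 + 167 + 3*2)/(7*(-12 + 2)) = 30222 - (-194 + 167 + 6)/(7*(-10)) = 30222 - (-1)*(-21)/(7*10) = 30222 - 1*3/10 = 30222 - 3/10 = 302217/10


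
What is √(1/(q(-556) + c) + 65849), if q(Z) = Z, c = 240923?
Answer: 2*√951127807304082/240367 ≈ 256.61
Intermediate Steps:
√(1/(q(-556) + c) + 65849) = √(1/(-556 + 240923) + 65849) = √(1/240367 + 65849) = √(15827926584/240367) = 2*√951127807304082/240367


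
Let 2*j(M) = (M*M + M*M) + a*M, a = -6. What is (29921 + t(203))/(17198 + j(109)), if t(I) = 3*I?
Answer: 15265/14376 ≈ 1.0618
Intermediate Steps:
j(M) = M**2 - 3*M (j(M) = ((M*M + M*M) - 6*M)/2 = ((M**2 + M**2) - 6*M)/2 = (2*M**2 - 6*M)/2 = (-6*M + 2*M**2)/2 = M**2 - 3*M)
(29921 + t(203))/(17198 + j(109)) = (29921 + 3*203)/(17198 + 109*(-3 + 109)) = (29921 + 609)/(17198 + 109*106) = 30530/(17198 + 11554) = 30530/28752 = 30530*(1/28752) = 15265/14376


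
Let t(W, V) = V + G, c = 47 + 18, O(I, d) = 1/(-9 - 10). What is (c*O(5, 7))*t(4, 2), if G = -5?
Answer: 195/19 ≈ 10.263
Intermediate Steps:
O(I, d) = -1/19 (O(I, d) = 1/(-19) = -1/19)
c = 65
t(W, V) = -5 + V (t(W, V) = V - 5 = -5 + V)
(c*O(5, 7))*t(4, 2) = (65*(-1/19))*(-5 + 2) = -65/19*(-3) = 195/19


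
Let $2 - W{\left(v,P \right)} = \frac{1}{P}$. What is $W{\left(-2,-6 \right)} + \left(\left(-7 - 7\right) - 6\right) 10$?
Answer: $- \frac{1187}{6} \approx -197.83$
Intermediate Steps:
$W{\left(v,P \right)} = 2 - \frac{1}{P}$
$W{\left(-2,-6 \right)} + \left(\left(-7 - 7\right) - 6\right) 10 = \left(2 - \frac{1}{-6}\right) + \left(\left(-7 - 7\right) - 6\right) 10 = \left(2 - - \frac{1}{6}\right) + \left(-14 - 6\right) 10 = \left(2 + \frac{1}{6}\right) - 200 = \frac{13}{6} - 200 = - \frac{1187}{6}$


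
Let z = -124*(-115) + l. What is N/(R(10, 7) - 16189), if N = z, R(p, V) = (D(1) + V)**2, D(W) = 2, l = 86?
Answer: -7173/8054 ≈ -0.89061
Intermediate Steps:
R(p, V) = (2 + V)**2
z = 14346 (z = -124*(-115) + 86 = 14260 + 86 = 14346)
N = 14346
N/(R(10, 7) - 16189) = 14346/((2 + 7)**2 - 16189) = 14346/(9**2 - 16189) = 14346/(81 - 16189) = 14346/(-16108) = 14346*(-1/16108) = -7173/8054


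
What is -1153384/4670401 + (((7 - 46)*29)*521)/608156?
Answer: -3453475859555/2840332390556 ≈ -1.2159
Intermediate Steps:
-1153384/4670401 + (((7 - 46)*29)*521)/608156 = -1153384*1/4670401 + (-39*29*521)*(1/608156) = -1153384/4670401 - 1131*521*(1/608156) = -1153384/4670401 - 589251*1/608156 = -1153384/4670401 - 589251/608156 = -3453475859555/2840332390556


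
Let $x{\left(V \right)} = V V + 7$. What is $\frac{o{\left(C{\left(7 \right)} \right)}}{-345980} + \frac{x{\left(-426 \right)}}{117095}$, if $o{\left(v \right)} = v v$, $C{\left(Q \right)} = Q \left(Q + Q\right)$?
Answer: $\frac{3083245398}{2025626405} \approx 1.5221$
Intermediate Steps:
$C{\left(Q \right)} = 2 Q^{2}$ ($C{\left(Q \right)} = Q 2 Q = 2 Q^{2}$)
$x{\left(V \right)} = 7 + V^{2}$ ($x{\left(V \right)} = V^{2} + 7 = 7 + V^{2}$)
$o{\left(v \right)} = v^{2}$
$\frac{o{\left(C{\left(7 \right)} \right)}}{-345980} + \frac{x{\left(-426 \right)}}{117095} = \frac{\left(2 \cdot 7^{2}\right)^{2}}{-345980} + \frac{7 + \left(-426\right)^{2}}{117095} = \left(2 \cdot 49\right)^{2} \left(- \frac{1}{345980}\right) + \left(7 + 181476\right) \frac{1}{117095} = 98^{2} \left(- \frac{1}{345980}\right) + 181483 \cdot \frac{1}{117095} = 9604 \left(- \frac{1}{345980}\right) + \frac{181483}{117095} = - \frac{2401}{86495} + \frac{181483}{117095} = \frac{3083245398}{2025626405}$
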